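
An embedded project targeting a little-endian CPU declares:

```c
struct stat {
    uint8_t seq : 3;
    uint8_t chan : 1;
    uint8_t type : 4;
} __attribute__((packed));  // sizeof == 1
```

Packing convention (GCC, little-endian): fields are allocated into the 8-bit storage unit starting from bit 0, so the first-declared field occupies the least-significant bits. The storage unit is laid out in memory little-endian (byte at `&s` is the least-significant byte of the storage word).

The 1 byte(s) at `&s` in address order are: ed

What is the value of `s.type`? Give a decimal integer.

14

[0]=0xed (little-endian) → word 0xed
seq:3 @ bit 0 → (0xed>>0)&0x7 = 0x5
chan:1 @ bit 3 → (0xed>>3)&0x1 = 0x1
type:4 @ bit 4 → (0xed>>4)&0xf = 0xe  ←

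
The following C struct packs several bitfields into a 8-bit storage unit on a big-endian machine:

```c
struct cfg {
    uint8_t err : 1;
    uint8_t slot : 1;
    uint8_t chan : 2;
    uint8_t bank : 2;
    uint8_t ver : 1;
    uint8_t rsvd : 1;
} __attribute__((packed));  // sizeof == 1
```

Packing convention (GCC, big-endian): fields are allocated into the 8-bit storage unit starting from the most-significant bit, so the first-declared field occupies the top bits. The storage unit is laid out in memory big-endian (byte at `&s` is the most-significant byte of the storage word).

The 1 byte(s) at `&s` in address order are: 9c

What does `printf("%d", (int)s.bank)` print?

3

[0]=0x9c (big-endian) → word 0x9c
err [7+:1] = (word>>7) & 0x1 = 1
slot [6+:1] = (word>>6) & 0x1 = 0
chan [4+:2] = (word>>4) & 0x3 = 1
bank [2+:2] = (word>>2) & 0x3 = 3  ←
ver [1+:1] = (word>>1) & 0x1 = 0
rsvd [0+:1] = (word>>0) & 0x1 = 0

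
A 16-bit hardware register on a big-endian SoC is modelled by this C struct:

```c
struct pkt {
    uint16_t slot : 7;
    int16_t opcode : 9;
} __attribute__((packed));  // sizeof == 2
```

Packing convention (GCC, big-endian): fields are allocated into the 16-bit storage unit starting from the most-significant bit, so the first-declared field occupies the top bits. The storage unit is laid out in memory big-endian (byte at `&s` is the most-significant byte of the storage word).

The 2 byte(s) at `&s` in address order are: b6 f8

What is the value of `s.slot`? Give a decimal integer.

[0]=0xb6 [1]=0xf8 (big-endian) → word 0xb6f8
slot [9+:7] = (word>>9) & 0x7f = 91  ←
opcode [0+:9] = (word>>0) & 0x1ff = 248

91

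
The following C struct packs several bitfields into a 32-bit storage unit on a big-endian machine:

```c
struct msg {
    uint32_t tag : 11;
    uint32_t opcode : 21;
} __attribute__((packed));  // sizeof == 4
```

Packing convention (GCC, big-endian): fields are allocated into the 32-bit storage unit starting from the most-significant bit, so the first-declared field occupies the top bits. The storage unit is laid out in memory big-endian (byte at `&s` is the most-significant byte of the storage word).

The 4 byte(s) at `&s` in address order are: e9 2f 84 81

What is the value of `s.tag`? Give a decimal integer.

1865

[0]=0xe9 [1]=0x2f [2]=0x84 [3]=0x81 (big-endian) → word 0xe92f8481
tag [21+:11] = (word>>21) & 0x7ff = 1865  ←
opcode [0+:21] = (word>>0) & 0x1fffff = 1016961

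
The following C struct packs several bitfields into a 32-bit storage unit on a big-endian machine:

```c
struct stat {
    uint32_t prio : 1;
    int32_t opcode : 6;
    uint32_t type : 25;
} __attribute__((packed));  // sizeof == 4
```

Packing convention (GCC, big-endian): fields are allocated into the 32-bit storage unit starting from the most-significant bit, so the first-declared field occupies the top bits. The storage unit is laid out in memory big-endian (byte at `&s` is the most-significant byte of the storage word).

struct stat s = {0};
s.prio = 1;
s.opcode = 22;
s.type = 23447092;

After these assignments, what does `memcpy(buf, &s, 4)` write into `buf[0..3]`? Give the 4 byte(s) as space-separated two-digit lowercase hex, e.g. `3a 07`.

prio:1 = 1 → 0x1 << 31 → word 0x80000000
opcode:6 = 22 → 0x16 << 25 → word 0xac000000
type:25 = 23447092 → 0x165c634 << 0 → word 0xad65c634
word = 0xad65c634 → big-endian bytes:
  [0]=0xad  [1]=0x65  [2]=0xc6  [3]=0x34

ad 65 c6 34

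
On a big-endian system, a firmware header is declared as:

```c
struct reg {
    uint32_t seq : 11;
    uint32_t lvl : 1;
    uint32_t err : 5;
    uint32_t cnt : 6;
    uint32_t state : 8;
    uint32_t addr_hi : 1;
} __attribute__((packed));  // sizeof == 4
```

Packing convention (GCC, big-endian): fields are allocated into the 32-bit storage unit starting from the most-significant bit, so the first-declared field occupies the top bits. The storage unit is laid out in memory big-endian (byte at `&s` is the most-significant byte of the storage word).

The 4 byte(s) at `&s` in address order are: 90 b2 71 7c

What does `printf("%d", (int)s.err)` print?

[0]=0x90 [1]=0xb2 [2]=0x71 [3]=0x7c (big-endian) → word 0x90b2717c
seq [21+:11] = (word>>21) & 0x7ff = 1157
lvl [20+:1] = (word>>20) & 0x1 = 1
err [15+:5] = (word>>15) & 0x1f = 4  ←
cnt [9+:6] = (word>>9) & 0x3f = 56
state [1+:8] = (word>>1) & 0xff = 190
addr_hi [0+:1] = (word>>0) & 0x1 = 0

4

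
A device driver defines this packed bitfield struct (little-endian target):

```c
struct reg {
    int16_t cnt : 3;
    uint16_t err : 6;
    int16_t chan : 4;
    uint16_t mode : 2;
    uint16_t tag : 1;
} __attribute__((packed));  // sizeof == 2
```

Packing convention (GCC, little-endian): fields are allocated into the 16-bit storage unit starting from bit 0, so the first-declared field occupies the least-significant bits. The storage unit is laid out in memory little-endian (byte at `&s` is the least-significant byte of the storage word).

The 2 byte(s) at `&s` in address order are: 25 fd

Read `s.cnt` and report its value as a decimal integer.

-3

[0]=0x25 [1]=0xfd (little-endian) → word 0xfd25
cnt [0+:3] = (word>>0) & 0x7 = 5  ←
err [3+:6] = (word>>3) & 0x3f = 36
chan [9+:4] = (word>>9) & 0xf = 14
mode [13+:2] = (word>>13) & 0x3 = 3
tag [15+:1] = (word>>15) & 0x1 = 1
cnt signed 3b, MSB=1: 5 - 8 = -3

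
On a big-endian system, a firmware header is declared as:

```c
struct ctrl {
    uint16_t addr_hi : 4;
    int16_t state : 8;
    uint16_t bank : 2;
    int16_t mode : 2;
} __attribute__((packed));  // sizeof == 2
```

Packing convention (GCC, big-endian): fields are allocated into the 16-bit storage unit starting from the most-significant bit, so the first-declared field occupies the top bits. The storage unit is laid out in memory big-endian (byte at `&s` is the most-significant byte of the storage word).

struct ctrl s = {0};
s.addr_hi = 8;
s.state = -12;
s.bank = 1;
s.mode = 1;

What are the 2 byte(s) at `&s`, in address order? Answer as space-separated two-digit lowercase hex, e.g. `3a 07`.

[12+:4] addr_hi=8 & 0xf = 0x8; word=0x8000
[4+:8] state=-12 & 0xff = 0xf4; word=0x8f40
[2+:2] bank=1 & 0x3 = 0x1; word=0x8f44
[0+:2] mode=1 & 0x3 = 0x1; word=0x8f45
word = 0x8f45 → big-endian bytes:
  [0]=0x8f  [1]=0x45

8f 45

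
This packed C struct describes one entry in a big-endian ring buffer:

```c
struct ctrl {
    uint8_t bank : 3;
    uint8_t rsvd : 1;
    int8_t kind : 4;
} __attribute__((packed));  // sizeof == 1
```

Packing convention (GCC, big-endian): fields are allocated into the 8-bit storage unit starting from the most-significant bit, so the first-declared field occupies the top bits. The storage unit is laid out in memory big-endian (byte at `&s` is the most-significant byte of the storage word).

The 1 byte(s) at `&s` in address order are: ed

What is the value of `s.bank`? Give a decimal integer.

7

[0]=0xed (big-endian) → word 0xed
bank:3 @ bit 5 → (0xed>>5)&0x7 = 0x7  ←
rsvd:1 @ bit 4 → (0xed>>4)&0x1 = 0x0
kind:4 @ bit 0 → (0xed>>0)&0xf = 0xd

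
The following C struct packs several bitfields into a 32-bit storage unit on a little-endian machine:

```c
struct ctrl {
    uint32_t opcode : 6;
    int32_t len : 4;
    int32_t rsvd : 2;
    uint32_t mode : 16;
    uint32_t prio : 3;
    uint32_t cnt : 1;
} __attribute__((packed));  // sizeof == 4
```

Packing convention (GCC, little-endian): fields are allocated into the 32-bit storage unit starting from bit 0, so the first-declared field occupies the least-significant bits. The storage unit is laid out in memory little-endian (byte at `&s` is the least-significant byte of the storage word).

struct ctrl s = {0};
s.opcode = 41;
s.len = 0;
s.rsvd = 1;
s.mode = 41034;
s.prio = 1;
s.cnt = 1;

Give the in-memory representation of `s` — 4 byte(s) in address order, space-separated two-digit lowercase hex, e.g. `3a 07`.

29 a4 04 9a

[0+:6] opcode=41 & 0x3f = 0x29; word=0x00000029
[6+:4] len=0 & 0xf = 0x0; word=0x00000029
[10+:2] rsvd=1 & 0x3 = 0x1; word=0x00000429
[12+:16] mode=41034 & 0xffff = 0xa04a; word=0x0a04a429
[28+:3] prio=1 & 0x7 = 0x1; word=0x1a04a429
[31+:1] cnt=1 & 0x1 = 0x1; word=0x9a04a429
word = 0x9a04a429 → little-endian bytes:
  [0]=0x29  [1]=0xa4  [2]=0x04  [3]=0x9a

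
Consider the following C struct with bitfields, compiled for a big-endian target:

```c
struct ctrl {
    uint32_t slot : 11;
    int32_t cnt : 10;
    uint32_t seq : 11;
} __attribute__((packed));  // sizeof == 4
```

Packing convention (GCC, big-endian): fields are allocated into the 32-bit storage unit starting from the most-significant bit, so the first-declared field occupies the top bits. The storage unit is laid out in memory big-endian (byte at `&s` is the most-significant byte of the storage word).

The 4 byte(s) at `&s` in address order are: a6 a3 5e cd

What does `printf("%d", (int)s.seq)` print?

[0]=0xa6 [1]=0xa3 [2]=0x5e [3]=0xcd (big-endian) → word 0xa6a35ecd
slot:11 @ bit 21 → (0xa6a35ecd>>21)&0x7ff = 0x535
cnt:10 @ bit 11 → (0xa6a35ecd>>11)&0x3ff = 0x6b
seq:11 @ bit 0 → (0xa6a35ecd>>0)&0x7ff = 0x6cd  ←

1741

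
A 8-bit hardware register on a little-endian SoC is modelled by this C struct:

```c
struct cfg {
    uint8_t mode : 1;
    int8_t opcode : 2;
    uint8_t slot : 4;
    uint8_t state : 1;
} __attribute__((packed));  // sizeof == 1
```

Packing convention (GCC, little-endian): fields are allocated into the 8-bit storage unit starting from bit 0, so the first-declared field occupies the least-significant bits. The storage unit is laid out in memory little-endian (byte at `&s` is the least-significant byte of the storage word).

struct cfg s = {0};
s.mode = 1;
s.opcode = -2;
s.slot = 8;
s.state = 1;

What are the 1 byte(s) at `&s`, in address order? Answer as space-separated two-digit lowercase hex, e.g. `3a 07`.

mode (1b) val=1 bits=0x1 at bit 0: 0x01
opcode (2b) val=-2 bits=0x2 at bit 1: 0x05
slot (4b) val=8 bits=0x8 at bit 3: 0x45
state (1b) val=1 bits=0x1 at bit 7: 0xc5
word = 0xc5 → little-endian bytes:
  [0]=0xc5

c5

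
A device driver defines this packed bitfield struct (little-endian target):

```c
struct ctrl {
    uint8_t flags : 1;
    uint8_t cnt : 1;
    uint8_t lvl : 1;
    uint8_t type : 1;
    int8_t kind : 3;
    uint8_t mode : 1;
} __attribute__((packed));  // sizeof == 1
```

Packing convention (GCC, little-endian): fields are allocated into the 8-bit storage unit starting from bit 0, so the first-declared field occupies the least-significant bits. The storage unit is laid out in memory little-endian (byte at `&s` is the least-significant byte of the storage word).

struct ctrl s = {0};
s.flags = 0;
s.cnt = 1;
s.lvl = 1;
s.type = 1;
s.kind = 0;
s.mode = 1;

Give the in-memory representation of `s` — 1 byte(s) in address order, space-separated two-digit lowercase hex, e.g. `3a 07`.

8e

flags (1b) val=0 bits=0x0 at bit 0: 0x00
cnt (1b) val=1 bits=0x1 at bit 1: 0x02
lvl (1b) val=1 bits=0x1 at bit 2: 0x06
type (1b) val=1 bits=0x1 at bit 3: 0x0e
kind (3b) val=0 bits=0x0 at bit 4: 0x0e
mode (1b) val=1 bits=0x1 at bit 7: 0x8e
word = 0x8e → little-endian bytes:
  [0]=0x8e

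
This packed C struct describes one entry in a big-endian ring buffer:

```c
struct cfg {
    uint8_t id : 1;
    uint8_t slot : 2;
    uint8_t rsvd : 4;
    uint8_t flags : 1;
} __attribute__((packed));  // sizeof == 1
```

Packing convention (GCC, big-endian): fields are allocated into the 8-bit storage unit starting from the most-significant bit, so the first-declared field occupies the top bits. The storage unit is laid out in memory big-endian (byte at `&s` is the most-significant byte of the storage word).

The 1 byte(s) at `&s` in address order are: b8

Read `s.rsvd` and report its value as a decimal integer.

12

[0]=0xb8 (big-endian) → word 0xb8
id [7+:1] = (word>>7) & 0x1 = 1
slot [5+:2] = (word>>5) & 0x3 = 1
rsvd [1+:4] = (word>>1) & 0xf = 12  ←
flags [0+:1] = (word>>0) & 0x1 = 0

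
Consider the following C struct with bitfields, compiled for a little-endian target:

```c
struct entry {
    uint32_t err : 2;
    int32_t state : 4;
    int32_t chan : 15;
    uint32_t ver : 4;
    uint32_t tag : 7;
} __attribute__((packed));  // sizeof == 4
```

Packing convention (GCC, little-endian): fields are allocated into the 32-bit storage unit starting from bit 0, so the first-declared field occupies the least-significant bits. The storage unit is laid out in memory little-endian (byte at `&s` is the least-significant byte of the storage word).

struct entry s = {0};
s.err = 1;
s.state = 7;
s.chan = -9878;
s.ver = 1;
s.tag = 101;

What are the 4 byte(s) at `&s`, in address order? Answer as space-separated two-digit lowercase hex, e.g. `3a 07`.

9d 5a 36 ca

err (2b) val=1 bits=0x1 at bit 0: 0x00000001
state (4b) val=7 bits=0x7 at bit 2: 0x0000001d
chan (15b) val=-9878 bits=0x596a at bit 6: 0x00165a9d
ver (4b) val=1 bits=0x1 at bit 21: 0x00365a9d
tag (7b) val=101 bits=0x65 at bit 25: 0xca365a9d
word = 0xca365a9d → little-endian bytes:
  [0]=0x9d  [1]=0x5a  [2]=0x36  [3]=0xca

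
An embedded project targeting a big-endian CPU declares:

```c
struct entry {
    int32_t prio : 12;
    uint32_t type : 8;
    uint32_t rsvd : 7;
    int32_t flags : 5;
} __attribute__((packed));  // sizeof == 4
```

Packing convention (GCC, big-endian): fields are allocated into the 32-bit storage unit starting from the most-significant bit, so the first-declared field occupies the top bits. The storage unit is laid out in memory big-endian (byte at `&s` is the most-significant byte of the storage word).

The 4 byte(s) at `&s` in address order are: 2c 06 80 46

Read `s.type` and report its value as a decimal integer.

104

[0]=0x2c [1]=0x06 [2]=0x80 [3]=0x46 (big-endian) → word 0x2c068046
prio:12 @ bit 20 → (0x2c068046>>20)&0xfff = 0x2c0
type:8 @ bit 12 → (0x2c068046>>12)&0xff = 0x68  ←
rsvd:7 @ bit 5 → (0x2c068046>>5)&0x7f = 0x2
flags:5 @ bit 0 → (0x2c068046>>0)&0x1f = 0x6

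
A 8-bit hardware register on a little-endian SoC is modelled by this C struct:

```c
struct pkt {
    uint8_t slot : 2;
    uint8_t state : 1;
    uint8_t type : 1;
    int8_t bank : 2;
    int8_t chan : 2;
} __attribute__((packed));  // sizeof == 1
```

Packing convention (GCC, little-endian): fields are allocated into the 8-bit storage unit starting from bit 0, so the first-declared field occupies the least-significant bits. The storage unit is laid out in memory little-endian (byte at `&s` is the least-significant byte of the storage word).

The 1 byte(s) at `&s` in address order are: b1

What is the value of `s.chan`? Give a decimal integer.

[0]=0xb1 (little-endian) → word 0xb1
slot:2 @ bit 0 → (0xb1>>0)&0x3 = 0x1
state:1 @ bit 2 → (0xb1>>2)&0x1 = 0x0
type:1 @ bit 3 → (0xb1>>3)&0x1 = 0x0
bank:2 @ bit 4 → (0xb1>>4)&0x3 = 0x3
chan:2 @ bit 6 → (0xb1>>6)&0x3 = 0x2  ←
chan signed 2b, MSB=1: 2 - 4 = -2

-2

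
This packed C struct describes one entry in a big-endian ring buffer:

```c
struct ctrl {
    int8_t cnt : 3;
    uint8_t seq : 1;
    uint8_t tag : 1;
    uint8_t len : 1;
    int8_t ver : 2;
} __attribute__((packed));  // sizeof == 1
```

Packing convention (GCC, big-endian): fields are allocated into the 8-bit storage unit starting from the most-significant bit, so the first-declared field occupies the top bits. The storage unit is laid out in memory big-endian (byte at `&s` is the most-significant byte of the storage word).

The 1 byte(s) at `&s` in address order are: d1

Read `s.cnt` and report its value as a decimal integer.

-2

[0]=0xd1 (big-endian) → word 0xd1
cnt [5+:3] = (word>>5) & 0x7 = 6  ←
seq [4+:1] = (word>>4) & 0x1 = 1
tag [3+:1] = (word>>3) & 0x1 = 0
len [2+:1] = (word>>2) & 0x1 = 0
ver [0+:2] = (word>>0) & 0x3 = 1
cnt signed 3b, MSB=1: 6 - 8 = -2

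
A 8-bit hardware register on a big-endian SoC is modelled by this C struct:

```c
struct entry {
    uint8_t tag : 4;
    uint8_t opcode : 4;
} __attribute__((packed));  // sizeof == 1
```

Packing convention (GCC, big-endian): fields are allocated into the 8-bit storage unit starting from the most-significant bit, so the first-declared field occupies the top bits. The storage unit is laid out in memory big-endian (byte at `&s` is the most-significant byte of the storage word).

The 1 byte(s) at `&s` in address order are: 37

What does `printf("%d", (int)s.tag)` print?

3

[0]=0x37 (big-endian) → word 0x37
tag:4 @ bit 4 → (0x37>>4)&0xf = 0x3  ←
opcode:4 @ bit 0 → (0x37>>0)&0xf = 0x7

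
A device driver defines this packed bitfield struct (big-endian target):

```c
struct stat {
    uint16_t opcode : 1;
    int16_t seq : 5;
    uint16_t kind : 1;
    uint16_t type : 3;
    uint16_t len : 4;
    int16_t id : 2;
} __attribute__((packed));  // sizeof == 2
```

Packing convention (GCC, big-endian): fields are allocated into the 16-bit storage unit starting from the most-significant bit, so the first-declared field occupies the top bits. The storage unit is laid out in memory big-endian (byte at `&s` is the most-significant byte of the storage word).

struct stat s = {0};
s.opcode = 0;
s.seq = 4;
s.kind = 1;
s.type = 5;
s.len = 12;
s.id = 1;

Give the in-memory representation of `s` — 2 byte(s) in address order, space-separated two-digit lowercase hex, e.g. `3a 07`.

13 71

opcode:1 = 0 → 0x0 << 15 → word 0x0000
seq:5 = 4 → 0x4 << 10 → word 0x1000
kind:1 = 1 → 0x1 << 9 → word 0x1200
type:3 = 5 → 0x5 << 6 → word 0x1340
len:4 = 12 → 0xc << 2 → word 0x1370
id:2 = 1 → 0x1 << 0 → word 0x1371
word = 0x1371 → big-endian bytes:
  [0]=0x13  [1]=0x71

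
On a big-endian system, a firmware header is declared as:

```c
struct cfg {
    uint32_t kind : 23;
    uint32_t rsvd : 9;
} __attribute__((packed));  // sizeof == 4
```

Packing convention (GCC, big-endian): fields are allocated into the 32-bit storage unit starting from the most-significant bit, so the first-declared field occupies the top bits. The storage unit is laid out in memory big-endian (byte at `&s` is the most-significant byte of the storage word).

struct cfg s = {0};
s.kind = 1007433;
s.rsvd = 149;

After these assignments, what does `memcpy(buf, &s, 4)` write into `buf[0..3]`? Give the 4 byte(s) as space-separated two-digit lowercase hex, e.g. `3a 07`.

[9+:23] kind=1007433 & 0x7fffff = 0xf5f49; word=0x1ebe9200
[0+:9] rsvd=149 & 0x1ff = 0x95; word=0x1ebe9295
word = 0x1ebe9295 → big-endian bytes:
  [0]=0x1e  [1]=0xbe  [2]=0x92  [3]=0x95

1e be 92 95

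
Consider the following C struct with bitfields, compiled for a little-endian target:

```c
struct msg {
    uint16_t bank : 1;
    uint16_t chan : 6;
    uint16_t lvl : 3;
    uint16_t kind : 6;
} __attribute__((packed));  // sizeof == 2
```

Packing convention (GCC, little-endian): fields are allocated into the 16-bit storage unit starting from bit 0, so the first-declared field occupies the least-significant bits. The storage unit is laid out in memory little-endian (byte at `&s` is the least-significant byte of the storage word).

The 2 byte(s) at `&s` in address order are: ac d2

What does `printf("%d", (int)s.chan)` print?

22

[0]=0xac [1]=0xd2 (little-endian) → word 0xd2ac
bank:1 @ bit 0 → (0xd2ac>>0)&0x1 = 0x0
chan:6 @ bit 1 → (0xd2ac>>1)&0x3f = 0x16  ←
lvl:3 @ bit 7 → (0xd2ac>>7)&0x7 = 0x5
kind:6 @ bit 10 → (0xd2ac>>10)&0x3f = 0x34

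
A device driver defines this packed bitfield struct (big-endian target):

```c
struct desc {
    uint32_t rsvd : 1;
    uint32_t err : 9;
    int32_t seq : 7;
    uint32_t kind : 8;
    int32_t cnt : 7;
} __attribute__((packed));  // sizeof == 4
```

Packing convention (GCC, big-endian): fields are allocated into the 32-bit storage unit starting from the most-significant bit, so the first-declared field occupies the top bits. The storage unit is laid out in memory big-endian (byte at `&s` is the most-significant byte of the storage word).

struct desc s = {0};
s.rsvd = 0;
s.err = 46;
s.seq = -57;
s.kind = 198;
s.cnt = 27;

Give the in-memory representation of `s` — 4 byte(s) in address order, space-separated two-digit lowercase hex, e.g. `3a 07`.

0b a3 e3 1b

rsvd:1 = 0 → 0x0 << 31 → word 0x00000000
err:9 = 46 → 0x2e << 22 → word 0x0b800000
seq:7 = -57 → 0x47 << 15 → word 0x0ba38000
kind:8 = 198 → 0xc6 << 7 → word 0x0ba3e300
cnt:7 = 27 → 0x1b << 0 → word 0x0ba3e31b
word = 0x0ba3e31b → big-endian bytes:
  [0]=0x0b  [1]=0xa3  [2]=0xe3  [3]=0x1b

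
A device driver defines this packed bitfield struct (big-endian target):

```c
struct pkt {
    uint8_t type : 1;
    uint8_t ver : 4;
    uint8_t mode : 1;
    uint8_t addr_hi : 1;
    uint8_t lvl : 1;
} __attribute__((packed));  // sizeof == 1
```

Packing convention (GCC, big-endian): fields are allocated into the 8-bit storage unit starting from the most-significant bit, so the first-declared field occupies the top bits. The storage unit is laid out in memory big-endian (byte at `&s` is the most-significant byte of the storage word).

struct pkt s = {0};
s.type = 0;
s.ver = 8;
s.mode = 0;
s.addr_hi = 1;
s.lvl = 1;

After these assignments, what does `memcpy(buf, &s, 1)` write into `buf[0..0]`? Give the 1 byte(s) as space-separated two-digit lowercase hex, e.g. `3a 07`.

43

type (1b) val=0 bits=0x0 at bit 7: 0x00
ver (4b) val=8 bits=0x8 at bit 3: 0x40
mode (1b) val=0 bits=0x0 at bit 2: 0x40
addr_hi (1b) val=1 bits=0x1 at bit 1: 0x42
lvl (1b) val=1 bits=0x1 at bit 0: 0x43
word = 0x43 → big-endian bytes:
  [0]=0x43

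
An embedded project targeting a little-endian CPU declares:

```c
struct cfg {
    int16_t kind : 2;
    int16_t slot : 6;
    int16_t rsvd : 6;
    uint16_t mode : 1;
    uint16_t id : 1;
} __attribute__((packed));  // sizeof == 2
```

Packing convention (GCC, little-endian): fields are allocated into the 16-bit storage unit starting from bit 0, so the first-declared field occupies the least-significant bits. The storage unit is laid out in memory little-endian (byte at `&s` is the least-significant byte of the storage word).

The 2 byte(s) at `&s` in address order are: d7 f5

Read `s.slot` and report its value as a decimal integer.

[0]=0xd7 [1]=0xf5 (little-endian) → word 0xf5d7
kind [0+:2] = (word>>0) & 0x3 = 3
slot [2+:6] = (word>>2) & 0x3f = 53  ←
rsvd [8+:6] = (word>>8) & 0x3f = 53
mode [14+:1] = (word>>14) & 0x1 = 1
id [15+:1] = (word>>15) & 0x1 = 1
slot signed 6b, MSB=1: 53 - 64 = -11

-11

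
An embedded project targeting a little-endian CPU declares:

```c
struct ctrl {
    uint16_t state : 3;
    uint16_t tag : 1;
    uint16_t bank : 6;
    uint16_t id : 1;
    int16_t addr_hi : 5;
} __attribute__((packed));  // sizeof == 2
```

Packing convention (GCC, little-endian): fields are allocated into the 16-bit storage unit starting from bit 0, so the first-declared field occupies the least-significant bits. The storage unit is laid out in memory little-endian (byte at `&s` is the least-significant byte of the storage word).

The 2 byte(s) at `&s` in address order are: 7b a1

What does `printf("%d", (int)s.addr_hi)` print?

-12

[0]=0x7b [1]=0xa1 (little-endian) → word 0xa17b
state [0+:3] = (word>>0) & 0x7 = 3
tag [3+:1] = (word>>3) & 0x1 = 1
bank [4+:6] = (word>>4) & 0x3f = 23
id [10+:1] = (word>>10) & 0x1 = 0
addr_hi [11+:5] = (word>>11) & 0x1f = 20  ←
addr_hi signed 5b, MSB=1: 20 - 32 = -12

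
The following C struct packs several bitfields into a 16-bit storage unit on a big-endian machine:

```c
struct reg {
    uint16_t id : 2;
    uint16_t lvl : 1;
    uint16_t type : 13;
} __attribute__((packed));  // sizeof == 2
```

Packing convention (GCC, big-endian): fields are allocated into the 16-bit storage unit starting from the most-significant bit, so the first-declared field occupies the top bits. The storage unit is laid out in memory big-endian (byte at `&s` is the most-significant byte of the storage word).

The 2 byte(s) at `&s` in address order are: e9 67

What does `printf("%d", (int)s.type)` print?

[0]=0xe9 [1]=0x67 (big-endian) → word 0xe967
id:2 @ bit 14 → (0xe967>>14)&0x3 = 0x3
lvl:1 @ bit 13 → (0xe967>>13)&0x1 = 0x1
type:13 @ bit 0 → (0xe967>>0)&0x1fff = 0x967  ←

2407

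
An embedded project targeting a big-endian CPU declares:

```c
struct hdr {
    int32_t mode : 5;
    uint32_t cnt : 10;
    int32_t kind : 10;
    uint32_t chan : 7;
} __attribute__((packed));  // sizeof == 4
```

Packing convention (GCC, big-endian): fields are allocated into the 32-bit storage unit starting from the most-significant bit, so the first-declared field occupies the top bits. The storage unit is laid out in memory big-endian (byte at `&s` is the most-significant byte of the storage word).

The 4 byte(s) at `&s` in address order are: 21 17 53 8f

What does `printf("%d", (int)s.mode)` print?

4

[0]=0x21 [1]=0x17 [2]=0x53 [3]=0x8f (big-endian) → word 0x2117538f
mode [27+:5] = (word>>27) & 0x1f = 4  ←
cnt [17+:10] = (word>>17) & 0x3ff = 139
kind [7+:10] = (word>>7) & 0x3ff = 679
chan [0+:7] = (word>>0) & 0x7f = 15
mode signed 5b, MSB=0: value = 4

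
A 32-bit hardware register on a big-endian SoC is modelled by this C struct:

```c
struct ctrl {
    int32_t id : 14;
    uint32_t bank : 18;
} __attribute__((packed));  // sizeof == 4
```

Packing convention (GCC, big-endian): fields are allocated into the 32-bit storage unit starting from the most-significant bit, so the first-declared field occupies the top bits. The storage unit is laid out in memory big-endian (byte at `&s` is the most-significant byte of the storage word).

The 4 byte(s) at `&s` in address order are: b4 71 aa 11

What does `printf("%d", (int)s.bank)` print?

[0]=0xb4 [1]=0x71 [2]=0xaa [3]=0x11 (big-endian) → word 0xb471aa11
id:14 @ bit 18 → (0xb471aa11>>18)&0x3fff = 0x2d1c
bank:18 @ bit 0 → (0xb471aa11>>0)&0x3ffff = 0x1aa11  ←

109073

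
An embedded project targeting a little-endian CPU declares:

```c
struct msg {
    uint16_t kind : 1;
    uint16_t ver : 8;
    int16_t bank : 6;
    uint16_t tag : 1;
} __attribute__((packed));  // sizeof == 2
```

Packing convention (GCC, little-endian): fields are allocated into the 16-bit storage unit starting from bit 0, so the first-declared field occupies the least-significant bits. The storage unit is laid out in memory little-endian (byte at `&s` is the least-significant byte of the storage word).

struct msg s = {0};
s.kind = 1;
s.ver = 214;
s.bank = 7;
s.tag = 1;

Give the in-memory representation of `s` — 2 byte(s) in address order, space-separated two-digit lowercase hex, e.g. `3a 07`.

ad 8f

[0+:1] kind=1 & 0x1 = 0x1; word=0x0001
[1+:8] ver=214 & 0xff = 0xd6; word=0x01ad
[9+:6] bank=7 & 0x3f = 0x7; word=0x0fad
[15+:1] tag=1 & 0x1 = 0x1; word=0x8fad
word = 0x8fad → little-endian bytes:
  [0]=0xad  [1]=0x8f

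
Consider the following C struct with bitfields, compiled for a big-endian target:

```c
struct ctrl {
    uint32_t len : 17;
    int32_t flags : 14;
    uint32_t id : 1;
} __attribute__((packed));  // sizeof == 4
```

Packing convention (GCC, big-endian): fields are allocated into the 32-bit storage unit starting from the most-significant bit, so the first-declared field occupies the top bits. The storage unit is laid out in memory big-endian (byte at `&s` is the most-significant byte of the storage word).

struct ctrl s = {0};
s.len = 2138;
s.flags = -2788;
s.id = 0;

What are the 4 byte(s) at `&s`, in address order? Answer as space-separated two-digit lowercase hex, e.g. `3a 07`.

04 2d 6a 38

len:17 = 2138 → 0x85a << 15 → word 0x042d0000
flags:14 = -2788 → 0x351c << 1 → word 0x042d6a38
id:1 = 0 → 0x0 << 0 → word 0x042d6a38
word = 0x042d6a38 → big-endian bytes:
  [0]=0x04  [1]=0x2d  [2]=0x6a  [3]=0x38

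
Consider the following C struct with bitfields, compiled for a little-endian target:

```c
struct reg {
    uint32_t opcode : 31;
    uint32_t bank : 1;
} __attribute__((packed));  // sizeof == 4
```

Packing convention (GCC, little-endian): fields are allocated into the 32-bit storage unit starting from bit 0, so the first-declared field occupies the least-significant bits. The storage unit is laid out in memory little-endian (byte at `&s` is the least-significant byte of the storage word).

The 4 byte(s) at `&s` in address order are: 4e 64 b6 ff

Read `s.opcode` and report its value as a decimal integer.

[0]=0x4e [1]=0x64 [2]=0xb6 [3]=0xff (little-endian) → word 0xffb6644e
opcode:31 @ bit 0 → (0xffb6644e>>0)&0x7fffffff = 0x7fb6644e  ←
bank:1 @ bit 31 → (0xffb6644e>>31)&0x1 = 0x1

2142659662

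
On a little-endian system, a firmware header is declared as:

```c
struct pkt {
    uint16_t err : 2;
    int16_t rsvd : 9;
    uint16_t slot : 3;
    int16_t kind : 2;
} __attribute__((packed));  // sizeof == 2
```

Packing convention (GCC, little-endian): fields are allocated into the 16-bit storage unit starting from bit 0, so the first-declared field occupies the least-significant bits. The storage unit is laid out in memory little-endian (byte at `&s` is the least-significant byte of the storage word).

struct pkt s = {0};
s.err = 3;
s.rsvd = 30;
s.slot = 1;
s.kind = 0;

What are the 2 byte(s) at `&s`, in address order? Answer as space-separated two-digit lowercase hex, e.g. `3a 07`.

err (2b) val=3 bits=0x3 at bit 0: 0x0003
rsvd (9b) val=30 bits=0x1e at bit 2: 0x007b
slot (3b) val=1 bits=0x1 at bit 11: 0x087b
kind (2b) val=0 bits=0x0 at bit 14: 0x087b
word = 0x087b → little-endian bytes:
  [0]=0x7b  [1]=0x08

7b 08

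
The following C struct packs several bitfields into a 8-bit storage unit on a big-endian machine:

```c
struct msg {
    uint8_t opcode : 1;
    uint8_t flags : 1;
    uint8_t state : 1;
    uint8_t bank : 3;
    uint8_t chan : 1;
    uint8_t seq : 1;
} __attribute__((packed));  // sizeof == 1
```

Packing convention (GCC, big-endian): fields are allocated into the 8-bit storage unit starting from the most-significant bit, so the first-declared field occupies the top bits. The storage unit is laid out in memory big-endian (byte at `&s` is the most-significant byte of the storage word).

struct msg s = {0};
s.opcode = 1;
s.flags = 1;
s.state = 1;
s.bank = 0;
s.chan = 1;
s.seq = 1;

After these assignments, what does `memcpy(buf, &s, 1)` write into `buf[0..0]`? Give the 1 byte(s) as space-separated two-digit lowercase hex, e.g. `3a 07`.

e3

[7+:1] opcode=1 & 0x1 = 0x1; word=0x80
[6+:1] flags=1 & 0x1 = 0x1; word=0xc0
[5+:1] state=1 & 0x1 = 0x1; word=0xe0
[2+:3] bank=0 & 0x7 = 0x0; word=0xe0
[1+:1] chan=1 & 0x1 = 0x1; word=0xe2
[0+:1] seq=1 & 0x1 = 0x1; word=0xe3
word = 0xe3 → big-endian bytes:
  [0]=0xe3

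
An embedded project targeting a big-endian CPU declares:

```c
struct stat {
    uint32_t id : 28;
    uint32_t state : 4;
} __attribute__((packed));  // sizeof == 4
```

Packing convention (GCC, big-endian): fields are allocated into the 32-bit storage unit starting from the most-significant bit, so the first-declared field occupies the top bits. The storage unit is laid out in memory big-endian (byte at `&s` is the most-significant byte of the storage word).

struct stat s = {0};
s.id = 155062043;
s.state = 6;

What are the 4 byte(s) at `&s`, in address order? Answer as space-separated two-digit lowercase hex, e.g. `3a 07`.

93 e0 f1 b6

id:28 = 155062043 → 0x93e0f1b << 4 → word 0x93e0f1b0
state:4 = 6 → 0x6 << 0 → word 0x93e0f1b6
word = 0x93e0f1b6 → big-endian bytes:
  [0]=0x93  [1]=0xe0  [2]=0xf1  [3]=0xb6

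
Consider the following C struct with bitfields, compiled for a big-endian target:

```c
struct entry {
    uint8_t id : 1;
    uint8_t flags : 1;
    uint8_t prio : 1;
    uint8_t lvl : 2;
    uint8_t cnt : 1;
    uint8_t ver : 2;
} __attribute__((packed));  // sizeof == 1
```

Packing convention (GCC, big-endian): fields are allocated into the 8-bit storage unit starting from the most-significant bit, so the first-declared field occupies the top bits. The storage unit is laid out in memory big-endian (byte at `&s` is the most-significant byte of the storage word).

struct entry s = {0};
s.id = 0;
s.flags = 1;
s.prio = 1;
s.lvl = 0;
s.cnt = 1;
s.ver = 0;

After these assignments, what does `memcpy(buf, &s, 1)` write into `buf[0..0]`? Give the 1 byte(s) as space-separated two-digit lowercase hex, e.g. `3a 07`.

[7+:1] id=0 & 0x1 = 0x0; word=0x00
[6+:1] flags=1 & 0x1 = 0x1; word=0x40
[5+:1] prio=1 & 0x1 = 0x1; word=0x60
[3+:2] lvl=0 & 0x3 = 0x0; word=0x60
[2+:1] cnt=1 & 0x1 = 0x1; word=0x64
[0+:2] ver=0 & 0x3 = 0x0; word=0x64
word = 0x64 → big-endian bytes:
  [0]=0x64

64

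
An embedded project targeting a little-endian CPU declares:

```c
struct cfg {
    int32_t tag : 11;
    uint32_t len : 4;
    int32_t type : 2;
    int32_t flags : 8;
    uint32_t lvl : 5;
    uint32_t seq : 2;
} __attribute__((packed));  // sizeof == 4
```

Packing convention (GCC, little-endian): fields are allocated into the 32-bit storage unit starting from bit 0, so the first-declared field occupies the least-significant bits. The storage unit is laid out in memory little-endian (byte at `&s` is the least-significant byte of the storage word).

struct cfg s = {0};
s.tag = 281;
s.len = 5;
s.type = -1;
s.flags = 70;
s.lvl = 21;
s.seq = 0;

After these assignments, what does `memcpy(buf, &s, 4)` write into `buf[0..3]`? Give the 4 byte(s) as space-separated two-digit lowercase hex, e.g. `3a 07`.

19 a9 8d 2a

tag (11b) val=281 bits=0x119 at bit 0: 0x00000119
len (4b) val=5 bits=0x5 at bit 11: 0x00002919
type (2b) val=-1 bits=0x3 at bit 15: 0x0001a919
flags (8b) val=70 bits=0x46 at bit 17: 0x008da919
lvl (5b) val=21 bits=0x15 at bit 25: 0x2a8da919
seq (2b) val=0 bits=0x0 at bit 30: 0x2a8da919
word = 0x2a8da919 → little-endian bytes:
  [0]=0x19  [1]=0xa9  [2]=0x8d  [3]=0x2a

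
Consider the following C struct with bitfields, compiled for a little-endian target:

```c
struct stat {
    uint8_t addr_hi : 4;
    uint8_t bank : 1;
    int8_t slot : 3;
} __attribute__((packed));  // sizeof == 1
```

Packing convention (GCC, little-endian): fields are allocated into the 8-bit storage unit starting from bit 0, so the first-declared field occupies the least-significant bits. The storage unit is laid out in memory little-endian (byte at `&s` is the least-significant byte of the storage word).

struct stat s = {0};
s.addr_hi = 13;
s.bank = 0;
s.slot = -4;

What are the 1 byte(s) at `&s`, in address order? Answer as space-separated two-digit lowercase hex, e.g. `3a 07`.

[0+:4] addr_hi=13 & 0xf = 0xd; word=0x0d
[4+:1] bank=0 & 0x1 = 0x0; word=0x0d
[5+:3] slot=-4 & 0x7 = 0x4; word=0x8d
word = 0x8d → little-endian bytes:
  [0]=0x8d

8d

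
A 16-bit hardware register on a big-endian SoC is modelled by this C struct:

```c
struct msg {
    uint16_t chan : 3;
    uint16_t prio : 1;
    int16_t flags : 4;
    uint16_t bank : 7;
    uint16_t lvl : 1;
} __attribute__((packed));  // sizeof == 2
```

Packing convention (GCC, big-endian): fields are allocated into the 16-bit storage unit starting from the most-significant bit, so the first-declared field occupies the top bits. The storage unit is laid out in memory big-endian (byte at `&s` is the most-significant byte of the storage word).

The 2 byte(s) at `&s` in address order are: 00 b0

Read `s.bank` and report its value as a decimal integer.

88

[0]=0x00 [1]=0xb0 (big-endian) → word 0x00b0
chan:3 @ bit 13 → (0x00b0>>13)&0x7 = 0x0
prio:1 @ bit 12 → (0x00b0>>12)&0x1 = 0x0
flags:4 @ bit 8 → (0x00b0>>8)&0xf = 0x0
bank:7 @ bit 1 → (0x00b0>>1)&0x7f = 0x58  ←
lvl:1 @ bit 0 → (0x00b0>>0)&0x1 = 0x0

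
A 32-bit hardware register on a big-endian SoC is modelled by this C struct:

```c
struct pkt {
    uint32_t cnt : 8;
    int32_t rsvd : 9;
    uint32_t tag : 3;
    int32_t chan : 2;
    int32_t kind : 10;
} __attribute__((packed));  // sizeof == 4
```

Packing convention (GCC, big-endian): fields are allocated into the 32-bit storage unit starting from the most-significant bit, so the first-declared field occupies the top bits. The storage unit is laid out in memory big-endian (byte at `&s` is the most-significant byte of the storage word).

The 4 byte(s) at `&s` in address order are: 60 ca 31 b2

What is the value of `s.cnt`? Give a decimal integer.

96

[0]=0x60 [1]=0xca [2]=0x31 [3]=0xb2 (big-endian) → word 0x60ca31b2
cnt:8 @ bit 24 → (0x60ca31b2>>24)&0xff = 0x60  ←
rsvd:9 @ bit 15 → (0x60ca31b2>>15)&0x1ff = 0x194
tag:3 @ bit 12 → (0x60ca31b2>>12)&0x7 = 0x3
chan:2 @ bit 10 → (0x60ca31b2>>10)&0x3 = 0x0
kind:10 @ bit 0 → (0x60ca31b2>>0)&0x3ff = 0x1b2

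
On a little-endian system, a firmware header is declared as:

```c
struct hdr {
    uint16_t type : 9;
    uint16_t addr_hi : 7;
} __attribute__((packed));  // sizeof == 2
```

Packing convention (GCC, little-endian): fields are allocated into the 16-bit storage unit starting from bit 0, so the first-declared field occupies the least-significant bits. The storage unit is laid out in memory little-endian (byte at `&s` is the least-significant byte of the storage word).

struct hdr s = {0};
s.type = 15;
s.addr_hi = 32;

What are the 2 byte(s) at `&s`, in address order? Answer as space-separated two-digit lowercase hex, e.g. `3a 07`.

0f 40

type (9b) val=15 bits=0xf at bit 0: 0x000f
addr_hi (7b) val=32 bits=0x20 at bit 9: 0x400f
word = 0x400f → little-endian bytes:
  [0]=0x0f  [1]=0x40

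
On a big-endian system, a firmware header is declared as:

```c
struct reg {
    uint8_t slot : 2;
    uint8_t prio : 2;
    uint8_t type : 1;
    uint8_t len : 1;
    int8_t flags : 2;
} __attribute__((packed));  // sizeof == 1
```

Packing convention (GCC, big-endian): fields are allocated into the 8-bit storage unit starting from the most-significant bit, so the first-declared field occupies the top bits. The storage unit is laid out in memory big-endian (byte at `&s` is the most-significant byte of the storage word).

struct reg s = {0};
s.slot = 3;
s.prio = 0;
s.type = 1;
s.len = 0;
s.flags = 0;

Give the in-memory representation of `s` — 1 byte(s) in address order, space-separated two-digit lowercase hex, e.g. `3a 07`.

slot:2 = 3 → 0x3 << 6 → word 0xc0
prio:2 = 0 → 0x0 << 4 → word 0xc0
type:1 = 1 → 0x1 << 3 → word 0xc8
len:1 = 0 → 0x0 << 2 → word 0xc8
flags:2 = 0 → 0x0 << 0 → word 0xc8
word = 0xc8 → big-endian bytes:
  [0]=0xc8

c8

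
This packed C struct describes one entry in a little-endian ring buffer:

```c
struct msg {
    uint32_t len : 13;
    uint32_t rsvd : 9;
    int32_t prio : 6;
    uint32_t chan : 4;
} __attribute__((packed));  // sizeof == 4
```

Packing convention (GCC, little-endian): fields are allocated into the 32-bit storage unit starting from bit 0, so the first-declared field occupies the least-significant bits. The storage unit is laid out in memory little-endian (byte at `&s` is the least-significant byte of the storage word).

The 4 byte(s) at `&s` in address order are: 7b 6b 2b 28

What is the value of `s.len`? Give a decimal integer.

[0]=0x7b [1]=0x6b [2]=0x2b [3]=0x28 (little-endian) → word 0x282b6b7b
len:13 @ bit 0 → (0x282b6b7b>>0)&0x1fff = 0xb7b  ←
rsvd:9 @ bit 13 → (0x282b6b7b>>13)&0x1ff = 0x15b
prio:6 @ bit 22 → (0x282b6b7b>>22)&0x3f = 0x20
chan:4 @ bit 28 → (0x282b6b7b>>28)&0xf = 0x2

2939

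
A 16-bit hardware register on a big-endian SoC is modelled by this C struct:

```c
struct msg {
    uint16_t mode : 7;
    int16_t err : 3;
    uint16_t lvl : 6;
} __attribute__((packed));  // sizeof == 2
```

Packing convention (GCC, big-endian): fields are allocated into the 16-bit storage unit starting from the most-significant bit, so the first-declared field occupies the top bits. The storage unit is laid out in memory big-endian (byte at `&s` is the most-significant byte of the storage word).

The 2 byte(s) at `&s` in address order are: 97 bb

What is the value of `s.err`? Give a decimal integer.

-2

[0]=0x97 [1]=0xbb (big-endian) → word 0x97bb
mode [9+:7] = (word>>9) & 0x7f = 75
err [6+:3] = (word>>6) & 0x7 = 6  ←
lvl [0+:6] = (word>>0) & 0x3f = 59
err signed 3b, MSB=1: 6 - 8 = -2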